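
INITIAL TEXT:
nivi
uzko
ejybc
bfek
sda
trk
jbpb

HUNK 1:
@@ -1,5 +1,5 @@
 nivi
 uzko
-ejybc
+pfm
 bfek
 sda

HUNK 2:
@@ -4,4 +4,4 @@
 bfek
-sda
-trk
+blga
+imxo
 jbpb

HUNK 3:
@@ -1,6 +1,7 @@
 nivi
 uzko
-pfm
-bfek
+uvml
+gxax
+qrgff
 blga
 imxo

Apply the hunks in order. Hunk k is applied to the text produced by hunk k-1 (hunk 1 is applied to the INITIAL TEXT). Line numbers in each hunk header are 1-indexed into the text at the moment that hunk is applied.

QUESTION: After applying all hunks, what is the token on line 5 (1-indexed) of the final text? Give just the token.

Answer: qrgff

Derivation:
Hunk 1: at line 1 remove [ejybc] add [pfm] -> 7 lines: nivi uzko pfm bfek sda trk jbpb
Hunk 2: at line 4 remove [sda,trk] add [blga,imxo] -> 7 lines: nivi uzko pfm bfek blga imxo jbpb
Hunk 3: at line 1 remove [pfm,bfek] add [uvml,gxax,qrgff] -> 8 lines: nivi uzko uvml gxax qrgff blga imxo jbpb
Final line 5: qrgff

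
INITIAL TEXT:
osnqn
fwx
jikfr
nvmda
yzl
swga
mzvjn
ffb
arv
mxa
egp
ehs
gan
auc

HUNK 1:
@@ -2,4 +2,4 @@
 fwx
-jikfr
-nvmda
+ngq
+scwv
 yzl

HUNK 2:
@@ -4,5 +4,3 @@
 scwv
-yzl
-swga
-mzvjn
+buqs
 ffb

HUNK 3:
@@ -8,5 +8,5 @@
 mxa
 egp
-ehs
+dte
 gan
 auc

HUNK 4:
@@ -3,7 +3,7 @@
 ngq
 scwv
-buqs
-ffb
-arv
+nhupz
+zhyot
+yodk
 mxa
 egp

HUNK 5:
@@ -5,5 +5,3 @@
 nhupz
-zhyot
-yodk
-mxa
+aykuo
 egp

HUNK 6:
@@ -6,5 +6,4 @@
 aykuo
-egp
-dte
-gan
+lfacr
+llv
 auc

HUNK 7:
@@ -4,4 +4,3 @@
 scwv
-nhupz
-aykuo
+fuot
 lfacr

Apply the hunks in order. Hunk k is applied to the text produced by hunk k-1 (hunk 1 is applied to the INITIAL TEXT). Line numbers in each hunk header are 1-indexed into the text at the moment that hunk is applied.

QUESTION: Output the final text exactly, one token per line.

Hunk 1: at line 2 remove [jikfr,nvmda] add [ngq,scwv] -> 14 lines: osnqn fwx ngq scwv yzl swga mzvjn ffb arv mxa egp ehs gan auc
Hunk 2: at line 4 remove [yzl,swga,mzvjn] add [buqs] -> 12 lines: osnqn fwx ngq scwv buqs ffb arv mxa egp ehs gan auc
Hunk 3: at line 8 remove [ehs] add [dte] -> 12 lines: osnqn fwx ngq scwv buqs ffb arv mxa egp dte gan auc
Hunk 4: at line 3 remove [buqs,ffb,arv] add [nhupz,zhyot,yodk] -> 12 lines: osnqn fwx ngq scwv nhupz zhyot yodk mxa egp dte gan auc
Hunk 5: at line 5 remove [zhyot,yodk,mxa] add [aykuo] -> 10 lines: osnqn fwx ngq scwv nhupz aykuo egp dte gan auc
Hunk 6: at line 6 remove [egp,dte,gan] add [lfacr,llv] -> 9 lines: osnqn fwx ngq scwv nhupz aykuo lfacr llv auc
Hunk 7: at line 4 remove [nhupz,aykuo] add [fuot] -> 8 lines: osnqn fwx ngq scwv fuot lfacr llv auc

Answer: osnqn
fwx
ngq
scwv
fuot
lfacr
llv
auc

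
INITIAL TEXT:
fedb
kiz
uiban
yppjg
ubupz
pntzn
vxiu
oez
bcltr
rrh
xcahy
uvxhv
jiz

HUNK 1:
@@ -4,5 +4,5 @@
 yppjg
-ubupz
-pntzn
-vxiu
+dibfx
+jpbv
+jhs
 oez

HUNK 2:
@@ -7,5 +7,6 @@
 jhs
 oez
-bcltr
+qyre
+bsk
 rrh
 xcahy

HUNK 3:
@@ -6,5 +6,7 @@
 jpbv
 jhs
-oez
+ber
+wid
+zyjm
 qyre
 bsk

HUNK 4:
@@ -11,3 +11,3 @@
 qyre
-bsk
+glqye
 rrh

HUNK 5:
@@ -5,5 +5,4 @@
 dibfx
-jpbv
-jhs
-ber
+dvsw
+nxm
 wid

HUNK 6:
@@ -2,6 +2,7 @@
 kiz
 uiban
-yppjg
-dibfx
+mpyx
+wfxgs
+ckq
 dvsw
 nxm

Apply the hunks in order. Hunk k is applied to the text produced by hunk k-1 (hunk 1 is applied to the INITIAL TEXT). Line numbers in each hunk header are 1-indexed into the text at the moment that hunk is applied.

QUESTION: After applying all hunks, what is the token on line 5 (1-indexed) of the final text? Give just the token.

Answer: wfxgs

Derivation:
Hunk 1: at line 4 remove [ubupz,pntzn,vxiu] add [dibfx,jpbv,jhs] -> 13 lines: fedb kiz uiban yppjg dibfx jpbv jhs oez bcltr rrh xcahy uvxhv jiz
Hunk 2: at line 7 remove [bcltr] add [qyre,bsk] -> 14 lines: fedb kiz uiban yppjg dibfx jpbv jhs oez qyre bsk rrh xcahy uvxhv jiz
Hunk 3: at line 6 remove [oez] add [ber,wid,zyjm] -> 16 lines: fedb kiz uiban yppjg dibfx jpbv jhs ber wid zyjm qyre bsk rrh xcahy uvxhv jiz
Hunk 4: at line 11 remove [bsk] add [glqye] -> 16 lines: fedb kiz uiban yppjg dibfx jpbv jhs ber wid zyjm qyre glqye rrh xcahy uvxhv jiz
Hunk 5: at line 5 remove [jpbv,jhs,ber] add [dvsw,nxm] -> 15 lines: fedb kiz uiban yppjg dibfx dvsw nxm wid zyjm qyre glqye rrh xcahy uvxhv jiz
Hunk 6: at line 2 remove [yppjg,dibfx] add [mpyx,wfxgs,ckq] -> 16 lines: fedb kiz uiban mpyx wfxgs ckq dvsw nxm wid zyjm qyre glqye rrh xcahy uvxhv jiz
Final line 5: wfxgs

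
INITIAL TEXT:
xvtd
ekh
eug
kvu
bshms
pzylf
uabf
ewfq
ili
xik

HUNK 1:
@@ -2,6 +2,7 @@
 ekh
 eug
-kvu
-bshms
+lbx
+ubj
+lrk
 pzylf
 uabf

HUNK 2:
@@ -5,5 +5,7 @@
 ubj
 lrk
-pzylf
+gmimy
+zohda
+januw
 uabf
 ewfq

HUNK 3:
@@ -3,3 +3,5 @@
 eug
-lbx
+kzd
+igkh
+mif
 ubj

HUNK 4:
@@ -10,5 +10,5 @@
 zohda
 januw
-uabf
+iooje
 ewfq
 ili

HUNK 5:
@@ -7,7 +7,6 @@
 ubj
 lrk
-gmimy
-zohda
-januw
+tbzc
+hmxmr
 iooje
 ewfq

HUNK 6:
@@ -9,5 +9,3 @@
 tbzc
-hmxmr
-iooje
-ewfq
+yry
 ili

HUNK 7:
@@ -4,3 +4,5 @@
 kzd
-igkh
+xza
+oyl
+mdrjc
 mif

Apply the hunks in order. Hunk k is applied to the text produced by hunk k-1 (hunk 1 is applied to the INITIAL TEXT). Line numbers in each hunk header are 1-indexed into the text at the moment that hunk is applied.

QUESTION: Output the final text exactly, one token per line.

Hunk 1: at line 2 remove [kvu,bshms] add [lbx,ubj,lrk] -> 11 lines: xvtd ekh eug lbx ubj lrk pzylf uabf ewfq ili xik
Hunk 2: at line 5 remove [pzylf] add [gmimy,zohda,januw] -> 13 lines: xvtd ekh eug lbx ubj lrk gmimy zohda januw uabf ewfq ili xik
Hunk 3: at line 3 remove [lbx] add [kzd,igkh,mif] -> 15 lines: xvtd ekh eug kzd igkh mif ubj lrk gmimy zohda januw uabf ewfq ili xik
Hunk 4: at line 10 remove [uabf] add [iooje] -> 15 lines: xvtd ekh eug kzd igkh mif ubj lrk gmimy zohda januw iooje ewfq ili xik
Hunk 5: at line 7 remove [gmimy,zohda,januw] add [tbzc,hmxmr] -> 14 lines: xvtd ekh eug kzd igkh mif ubj lrk tbzc hmxmr iooje ewfq ili xik
Hunk 6: at line 9 remove [hmxmr,iooje,ewfq] add [yry] -> 12 lines: xvtd ekh eug kzd igkh mif ubj lrk tbzc yry ili xik
Hunk 7: at line 4 remove [igkh] add [xza,oyl,mdrjc] -> 14 lines: xvtd ekh eug kzd xza oyl mdrjc mif ubj lrk tbzc yry ili xik

Answer: xvtd
ekh
eug
kzd
xza
oyl
mdrjc
mif
ubj
lrk
tbzc
yry
ili
xik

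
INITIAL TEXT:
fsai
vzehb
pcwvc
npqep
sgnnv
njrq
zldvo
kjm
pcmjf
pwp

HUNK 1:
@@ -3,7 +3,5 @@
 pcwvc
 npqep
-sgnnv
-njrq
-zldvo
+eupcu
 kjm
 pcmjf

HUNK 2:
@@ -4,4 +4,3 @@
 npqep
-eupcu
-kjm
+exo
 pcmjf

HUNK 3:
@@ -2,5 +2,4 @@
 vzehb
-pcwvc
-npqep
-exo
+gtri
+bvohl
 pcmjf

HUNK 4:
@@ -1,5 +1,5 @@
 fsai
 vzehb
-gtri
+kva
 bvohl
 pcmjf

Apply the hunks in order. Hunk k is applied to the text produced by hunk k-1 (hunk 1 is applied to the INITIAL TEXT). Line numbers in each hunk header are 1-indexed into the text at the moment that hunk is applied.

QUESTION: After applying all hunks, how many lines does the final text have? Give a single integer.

Answer: 6

Derivation:
Hunk 1: at line 3 remove [sgnnv,njrq,zldvo] add [eupcu] -> 8 lines: fsai vzehb pcwvc npqep eupcu kjm pcmjf pwp
Hunk 2: at line 4 remove [eupcu,kjm] add [exo] -> 7 lines: fsai vzehb pcwvc npqep exo pcmjf pwp
Hunk 3: at line 2 remove [pcwvc,npqep,exo] add [gtri,bvohl] -> 6 lines: fsai vzehb gtri bvohl pcmjf pwp
Hunk 4: at line 1 remove [gtri] add [kva] -> 6 lines: fsai vzehb kva bvohl pcmjf pwp
Final line count: 6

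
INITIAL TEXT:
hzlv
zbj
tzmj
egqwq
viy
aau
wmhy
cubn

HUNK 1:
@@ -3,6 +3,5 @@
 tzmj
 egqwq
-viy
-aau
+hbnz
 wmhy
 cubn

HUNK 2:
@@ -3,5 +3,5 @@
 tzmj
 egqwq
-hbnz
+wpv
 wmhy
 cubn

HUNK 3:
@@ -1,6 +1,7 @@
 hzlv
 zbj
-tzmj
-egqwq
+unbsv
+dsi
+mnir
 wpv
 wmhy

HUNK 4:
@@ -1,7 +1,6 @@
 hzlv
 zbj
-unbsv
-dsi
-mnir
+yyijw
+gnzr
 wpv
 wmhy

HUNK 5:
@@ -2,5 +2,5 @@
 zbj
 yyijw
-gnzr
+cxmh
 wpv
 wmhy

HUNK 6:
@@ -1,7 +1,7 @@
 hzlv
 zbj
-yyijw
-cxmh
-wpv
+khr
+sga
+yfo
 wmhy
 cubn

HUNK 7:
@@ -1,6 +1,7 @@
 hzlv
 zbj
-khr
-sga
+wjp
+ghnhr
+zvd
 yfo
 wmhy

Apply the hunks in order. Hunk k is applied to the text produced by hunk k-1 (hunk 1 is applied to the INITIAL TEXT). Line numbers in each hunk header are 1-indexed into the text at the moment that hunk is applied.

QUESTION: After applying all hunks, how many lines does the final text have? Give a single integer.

Hunk 1: at line 3 remove [viy,aau] add [hbnz] -> 7 lines: hzlv zbj tzmj egqwq hbnz wmhy cubn
Hunk 2: at line 3 remove [hbnz] add [wpv] -> 7 lines: hzlv zbj tzmj egqwq wpv wmhy cubn
Hunk 3: at line 1 remove [tzmj,egqwq] add [unbsv,dsi,mnir] -> 8 lines: hzlv zbj unbsv dsi mnir wpv wmhy cubn
Hunk 4: at line 1 remove [unbsv,dsi,mnir] add [yyijw,gnzr] -> 7 lines: hzlv zbj yyijw gnzr wpv wmhy cubn
Hunk 5: at line 2 remove [gnzr] add [cxmh] -> 7 lines: hzlv zbj yyijw cxmh wpv wmhy cubn
Hunk 6: at line 1 remove [yyijw,cxmh,wpv] add [khr,sga,yfo] -> 7 lines: hzlv zbj khr sga yfo wmhy cubn
Hunk 7: at line 1 remove [khr,sga] add [wjp,ghnhr,zvd] -> 8 lines: hzlv zbj wjp ghnhr zvd yfo wmhy cubn
Final line count: 8

Answer: 8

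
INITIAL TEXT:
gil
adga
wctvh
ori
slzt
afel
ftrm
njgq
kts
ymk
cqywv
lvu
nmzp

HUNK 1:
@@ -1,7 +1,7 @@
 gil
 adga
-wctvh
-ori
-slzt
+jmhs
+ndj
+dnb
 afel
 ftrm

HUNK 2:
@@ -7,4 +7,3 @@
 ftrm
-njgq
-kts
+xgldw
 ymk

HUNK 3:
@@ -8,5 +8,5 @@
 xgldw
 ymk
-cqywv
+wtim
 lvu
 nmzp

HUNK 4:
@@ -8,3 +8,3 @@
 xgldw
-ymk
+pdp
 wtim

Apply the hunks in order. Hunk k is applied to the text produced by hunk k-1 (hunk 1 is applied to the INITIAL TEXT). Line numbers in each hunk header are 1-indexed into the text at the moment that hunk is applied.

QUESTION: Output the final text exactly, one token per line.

Hunk 1: at line 1 remove [wctvh,ori,slzt] add [jmhs,ndj,dnb] -> 13 lines: gil adga jmhs ndj dnb afel ftrm njgq kts ymk cqywv lvu nmzp
Hunk 2: at line 7 remove [njgq,kts] add [xgldw] -> 12 lines: gil adga jmhs ndj dnb afel ftrm xgldw ymk cqywv lvu nmzp
Hunk 3: at line 8 remove [cqywv] add [wtim] -> 12 lines: gil adga jmhs ndj dnb afel ftrm xgldw ymk wtim lvu nmzp
Hunk 4: at line 8 remove [ymk] add [pdp] -> 12 lines: gil adga jmhs ndj dnb afel ftrm xgldw pdp wtim lvu nmzp

Answer: gil
adga
jmhs
ndj
dnb
afel
ftrm
xgldw
pdp
wtim
lvu
nmzp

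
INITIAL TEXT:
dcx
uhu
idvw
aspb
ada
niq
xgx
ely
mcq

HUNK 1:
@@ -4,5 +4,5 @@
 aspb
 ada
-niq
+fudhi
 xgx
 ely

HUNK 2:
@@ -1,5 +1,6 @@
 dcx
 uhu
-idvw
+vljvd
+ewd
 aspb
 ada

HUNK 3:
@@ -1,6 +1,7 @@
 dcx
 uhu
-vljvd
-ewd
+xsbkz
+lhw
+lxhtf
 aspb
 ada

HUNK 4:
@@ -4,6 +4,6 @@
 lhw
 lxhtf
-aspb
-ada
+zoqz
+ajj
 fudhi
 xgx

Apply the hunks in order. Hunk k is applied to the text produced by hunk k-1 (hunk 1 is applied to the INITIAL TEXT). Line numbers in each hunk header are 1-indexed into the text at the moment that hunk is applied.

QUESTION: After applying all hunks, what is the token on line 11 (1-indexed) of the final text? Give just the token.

Answer: mcq

Derivation:
Hunk 1: at line 4 remove [niq] add [fudhi] -> 9 lines: dcx uhu idvw aspb ada fudhi xgx ely mcq
Hunk 2: at line 1 remove [idvw] add [vljvd,ewd] -> 10 lines: dcx uhu vljvd ewd aspb ada fudhi xgx ely mcq
Hunk 3: at line 1 remove [vljvd,ewd] add [xsbkz,lhw,lxhtf] -> 11 lines: dcx uhu xsbkz lhw lxhtf aspb ada fudhi xgx ely mcq
Hunk 4: at line 4 remove [aspb,ada] add [zoqz,ajj] -> 11 lines: dcx uhu xsbkz lhw lxhtf zoqz ajj fudhi xgx ely mcq
Final line 11: mcq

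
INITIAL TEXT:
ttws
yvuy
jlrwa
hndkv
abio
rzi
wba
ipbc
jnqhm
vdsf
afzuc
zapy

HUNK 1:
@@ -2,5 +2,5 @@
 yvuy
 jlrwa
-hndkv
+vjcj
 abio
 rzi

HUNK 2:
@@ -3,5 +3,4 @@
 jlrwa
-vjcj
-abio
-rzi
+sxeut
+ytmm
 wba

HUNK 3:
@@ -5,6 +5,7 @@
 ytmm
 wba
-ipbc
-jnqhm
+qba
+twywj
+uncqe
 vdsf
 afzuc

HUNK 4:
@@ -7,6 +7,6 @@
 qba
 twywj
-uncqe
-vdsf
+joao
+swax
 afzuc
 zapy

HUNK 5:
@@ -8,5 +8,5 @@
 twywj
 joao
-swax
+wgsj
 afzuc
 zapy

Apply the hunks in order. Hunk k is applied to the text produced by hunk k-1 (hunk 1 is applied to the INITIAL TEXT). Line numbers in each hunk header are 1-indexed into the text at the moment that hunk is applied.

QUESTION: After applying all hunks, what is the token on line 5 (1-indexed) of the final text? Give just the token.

Answer: ytmm

Derivation:
Hunk 1: at line 2 remove [hndkv] add [vjcj] -> 12 lines: ttws yvuy jlrwa vjcj abio rzi wba ipbc jnqhm vdsf afzuc zapy
Hunk 2: at line 3 remove [vjcj,abio,rzi] add [sxeut,ytmm] -> 11 lines: ttws yvuy jlrwa sxeut ytmm wba ipbc jnqhm vdsf afzuc zapy
Hunk 3: at line 5 remove [ipbc,jnqhm] add [qba,twywj,uncqe] -> 12 lines: ttws yvuy jlrwa sxeut ytmm wba qba twywj uncqe vdsf afzuc zapy
Hunk 4: at line 7 remove [uncqe,vdsf] add [joao,swax] -> 12 lines: ttws yvuy jlrwa sxeut ytmm wba qba twywj joao swax afzuc zapy
Hunk 5: at line 8 remove [swax] add [wgsj] -> 12 lines: ttws yvuy jlrwa sxeut ytmm wba qba twywj joao wgsj afzuc zapy
Final line 5: ytmm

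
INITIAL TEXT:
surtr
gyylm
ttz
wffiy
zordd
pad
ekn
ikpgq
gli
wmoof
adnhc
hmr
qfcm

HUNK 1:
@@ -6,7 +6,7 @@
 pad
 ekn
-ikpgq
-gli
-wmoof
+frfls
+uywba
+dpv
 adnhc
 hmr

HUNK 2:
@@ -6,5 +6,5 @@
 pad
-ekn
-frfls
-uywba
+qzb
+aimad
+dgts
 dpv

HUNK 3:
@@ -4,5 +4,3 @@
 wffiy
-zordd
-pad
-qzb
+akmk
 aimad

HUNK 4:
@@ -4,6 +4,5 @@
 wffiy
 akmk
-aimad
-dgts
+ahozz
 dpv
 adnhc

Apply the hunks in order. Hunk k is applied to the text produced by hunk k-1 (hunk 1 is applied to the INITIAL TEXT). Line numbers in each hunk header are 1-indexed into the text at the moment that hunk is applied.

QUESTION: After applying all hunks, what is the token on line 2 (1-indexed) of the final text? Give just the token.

Answer: gyylm

Derivation:
Hunk 1: at line 6 remove [ikpgq,gli,wmoof] add [frfls,uywba,dpv] -> 13 lines: surtr gyylm ttz wffiy zordd pad ekn frfls uywba dpv adnhc hmr qfcm
Hunk 2: at line 6 remove [ekn,frfls,uywba] add [qzb,aimad,dgts] -> 13 lines: surtr gyylm ttz wffiy zordd pad qzb aimad dgts dpv adnhc hmr qfcm
Hunk 3: at line 4 remove [zordd,pad,qzb] add [akmk] -> 11 lines: surtr gyylm ttz wffiy akmk aimad dgts dpv adnhc hmr qfcm
Hunk 4: at line 4 remove [aimad,dgts] add [ahozz] -> 10 lines: surtr gyylm ttz wffiy akmk ahozz dpv adnhc hmr qfcm
Final line 2: gyylm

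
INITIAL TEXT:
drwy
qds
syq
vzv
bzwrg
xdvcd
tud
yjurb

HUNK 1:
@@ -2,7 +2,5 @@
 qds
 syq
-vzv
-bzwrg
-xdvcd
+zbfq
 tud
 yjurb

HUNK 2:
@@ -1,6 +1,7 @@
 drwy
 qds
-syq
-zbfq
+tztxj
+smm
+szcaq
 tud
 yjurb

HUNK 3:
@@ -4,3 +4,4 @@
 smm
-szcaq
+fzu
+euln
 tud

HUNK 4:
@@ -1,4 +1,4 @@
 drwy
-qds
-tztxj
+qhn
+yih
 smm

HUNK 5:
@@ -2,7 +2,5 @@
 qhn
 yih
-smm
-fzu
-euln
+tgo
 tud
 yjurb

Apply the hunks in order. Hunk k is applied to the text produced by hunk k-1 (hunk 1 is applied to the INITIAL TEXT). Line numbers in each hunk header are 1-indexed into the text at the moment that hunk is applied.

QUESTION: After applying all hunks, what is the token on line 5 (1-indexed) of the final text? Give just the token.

Hunk 1: at line 2 remove [vzv,bzwrg,xdvcd] add [zbfq] -> 6 lines: drwy qds syq zbfq tud yjurb
Hunk 2: at line 1 remove [syq,zbfq] add [tztxj,smm,szcaq] -> 7 lines: drwy qds tztxj smm szcaq tud yjurb
Hunk 3: at line 4 remove [szcaq] add [fzu,euln] -> 8 lines: drwy qds tztxj smm fzu euln tud yjurb
Hunk 4: at line 1 remove [qds,tztxj] add [qhn,yih] -> 8 lines: drwy qhn yih smm fzu euln tud yjurb
Hunk 5: at line 2 remove [smm,fzu,euln] add [tgo] -> 6 lines: drwy qhn yih tgo tud yjurb
Final line 5: tud

Answer: tud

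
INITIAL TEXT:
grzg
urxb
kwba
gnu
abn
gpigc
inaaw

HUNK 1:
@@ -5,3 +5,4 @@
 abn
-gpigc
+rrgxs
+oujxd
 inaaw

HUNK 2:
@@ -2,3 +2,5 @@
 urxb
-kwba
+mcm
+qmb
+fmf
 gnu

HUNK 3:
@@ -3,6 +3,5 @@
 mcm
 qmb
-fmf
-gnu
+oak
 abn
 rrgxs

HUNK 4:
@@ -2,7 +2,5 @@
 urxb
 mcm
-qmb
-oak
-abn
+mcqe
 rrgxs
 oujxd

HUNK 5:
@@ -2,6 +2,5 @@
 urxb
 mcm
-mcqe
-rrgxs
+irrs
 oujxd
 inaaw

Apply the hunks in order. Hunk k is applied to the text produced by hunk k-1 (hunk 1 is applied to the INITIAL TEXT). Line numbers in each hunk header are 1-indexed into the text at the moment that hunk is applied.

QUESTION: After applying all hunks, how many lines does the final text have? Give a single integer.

Hunk 1: at line 5 remove [gpigc] add [rrgxs,oujxd] -> 8 lines: grzg urxb kwba gnu abn rrgxs oujxd inaaw
Hunk 2: at line 2 remove [kwba] add [mcm,qmb,fmf] -> 10 lines: grzg urxb mcm qmb fmf gnu abn rrgxs oujxd inaaw
Hunk 3: at line 3 remove [fmf,gnu] add [oak] -> 9 lines: grzg urxb mcm qmb oak abn rrgxs oujxd inaaw
Hunk 4: at line 2 remove [qmb,oak,abn] add [mcqe] -> 7 lines: grzg urxb mcm mcqe rrgxs oujxd inaaw
Hunk 5: at line 2 remove [mcqe,rrgxs] add [irrs] -> 6 lines: grzg urxb mcm irrs oujxd inaaw
Final line count: 6

Answer: 6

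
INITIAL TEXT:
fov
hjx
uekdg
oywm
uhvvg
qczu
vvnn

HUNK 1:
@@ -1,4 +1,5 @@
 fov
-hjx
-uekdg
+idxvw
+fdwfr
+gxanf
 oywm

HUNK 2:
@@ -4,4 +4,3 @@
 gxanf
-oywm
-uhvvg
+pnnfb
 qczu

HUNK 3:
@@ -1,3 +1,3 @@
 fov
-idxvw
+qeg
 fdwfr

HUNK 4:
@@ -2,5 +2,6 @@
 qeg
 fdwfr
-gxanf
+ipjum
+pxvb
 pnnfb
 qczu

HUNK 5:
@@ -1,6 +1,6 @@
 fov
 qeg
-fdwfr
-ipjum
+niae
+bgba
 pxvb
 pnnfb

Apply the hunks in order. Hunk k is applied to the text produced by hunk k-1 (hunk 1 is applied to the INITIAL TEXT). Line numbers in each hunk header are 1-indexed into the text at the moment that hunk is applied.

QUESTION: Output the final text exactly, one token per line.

Hunk 1: at line 1 remove [hjx,uekdg] add [idxvw,fdwfr,gxanf] -> 8 lines: fov idxvw fdwfr gxanf oywm uhvvg qczu vvnn
Hunk 2: at line 4 remove [oywm,uhvvg] add [pnnfb] -> 7 lines: fov idxvw fdwfr gxanf pnnfb qczu vvnn
Hunk 3: at line 1 remove [idxvw] add [qeg] -> 7 lines: fov qeg fdwfr gxanf pnnfb qczu vvnn
Hunk 4: at line 2 remove [gxanf] add [ipjum,pxvb] -> 8 lines: fov qeg fdwfr ipjum pxvb pnnfb qczu vvnn
Hunk 5: at line 1 remove [fdwfr,ipjum] add [niae,bgba] -> 8 lines: fov qeg niae bgba pxvb pnnfb qczu vvnn

Answer: fov
qeg
niae
bgba
pxvb
pnnfb
qczu
vvnn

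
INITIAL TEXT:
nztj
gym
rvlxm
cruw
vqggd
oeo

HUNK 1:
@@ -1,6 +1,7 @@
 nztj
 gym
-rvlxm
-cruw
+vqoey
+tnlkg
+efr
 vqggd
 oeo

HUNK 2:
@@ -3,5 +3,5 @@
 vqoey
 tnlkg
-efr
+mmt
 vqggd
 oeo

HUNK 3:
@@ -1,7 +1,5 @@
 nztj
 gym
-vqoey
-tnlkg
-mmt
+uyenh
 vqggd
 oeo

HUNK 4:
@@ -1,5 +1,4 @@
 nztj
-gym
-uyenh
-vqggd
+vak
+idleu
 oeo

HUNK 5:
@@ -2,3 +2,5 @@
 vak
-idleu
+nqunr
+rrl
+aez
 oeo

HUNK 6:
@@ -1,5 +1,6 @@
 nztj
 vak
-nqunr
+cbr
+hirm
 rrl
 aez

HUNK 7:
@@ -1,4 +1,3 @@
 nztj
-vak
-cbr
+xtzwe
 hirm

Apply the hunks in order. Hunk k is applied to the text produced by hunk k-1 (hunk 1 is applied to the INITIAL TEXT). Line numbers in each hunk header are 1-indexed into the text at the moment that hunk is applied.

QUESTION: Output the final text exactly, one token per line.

Answer: nztj
xtzwe
hirm
rrl
aez
oeo

Derivation:
Hunk 1: at line 1 remove [rvlxm,cruw] add [vqoey,tnlkg,efr] -> 7 lines: nztj gym vqoey tnlkg efr vqggd oeo
Hunk 2: at line 3 remove [efr] add [mmt] -> 7 lines: nztj gym vqoey tnlkg mmt vqggd oeo
Hunk 3: at line 1 remove [vqoey,tnlkg,mmt] add [uyenh] -> 5 lines: nztj gym uyenh vqggd oeo
Hunk 4: at line 1 remove [gym,uyenh,vqggd] add [vak,idleu] -> 4 lines: nztj vak idleu oeo
Hunk 5: at line 2 remove [idleu] add [nqunr,rrl,aez] -> 6 lines: nztj vak nqunr rrl aez oeo
Hunk 6: at line 1 remove [nqunr] add [cbr,hirm] -> 7 lines: nztj vak cbr hirm rrl aez oeo
Hunk 7: at line 1 remove [vak,cbr] add [xtzwe] -> 6 lines: nztj xtzwe hirm rrl aez oeo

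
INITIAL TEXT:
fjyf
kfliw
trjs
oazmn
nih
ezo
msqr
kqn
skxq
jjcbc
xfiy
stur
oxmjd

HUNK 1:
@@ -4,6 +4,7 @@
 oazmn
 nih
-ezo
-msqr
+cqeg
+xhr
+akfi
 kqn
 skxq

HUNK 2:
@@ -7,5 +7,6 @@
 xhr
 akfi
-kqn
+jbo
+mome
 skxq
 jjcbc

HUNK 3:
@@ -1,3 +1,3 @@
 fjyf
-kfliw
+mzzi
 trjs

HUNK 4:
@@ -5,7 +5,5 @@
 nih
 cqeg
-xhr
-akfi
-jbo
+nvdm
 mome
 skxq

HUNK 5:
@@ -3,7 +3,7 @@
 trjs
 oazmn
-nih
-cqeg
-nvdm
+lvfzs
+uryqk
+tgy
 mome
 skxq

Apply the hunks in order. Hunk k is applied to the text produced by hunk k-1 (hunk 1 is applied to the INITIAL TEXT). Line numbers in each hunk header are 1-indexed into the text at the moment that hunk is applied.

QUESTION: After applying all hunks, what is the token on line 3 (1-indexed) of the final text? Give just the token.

Answer: trjs

Derivation:
Hunk 1: at line 4 remove [ezo,msqr] add [cqeg,xhr,akfi] -> 14 lines: fjyf kfliw trjs oazmn nih cqeg xhr akfi kqn skxq jjcbc xfiy stur oxmjd
Hunk 2: at line 7 remove [kqn] add [jbo,mome] -> 15 lines: fjyf kfliw trjs oazmn nih cqeg xhr akfi jbo mome skxq jjcbc xfiy stur oxmjd
Hunk 3: at line 1 remove [kfliw] add [mzzi] -> 15 lines: fjyf mzzi trjs oazmn nih cqeg xhr akfi jbo mome skxq jjcbc xfiy stur oxmjd
Hunk 4: at line 5 remove [xhr,akfi,jbo] add [nvdm] -> 13 lines: fjyf mzzi trjs oazmn nih cqeg nvdm mome skxq jjcbc xfiy stur oxmjd
Hunk 5: at line 3 remove [nih,cqeg,nvdm] add [lvfzs,uryqk,tgy] -> 13 lines: fjyf mzzi trjs oazmn lvfzs uryqk tgy mome skxq jjcbc xfiy stur oxmjd
Final line 3: trjs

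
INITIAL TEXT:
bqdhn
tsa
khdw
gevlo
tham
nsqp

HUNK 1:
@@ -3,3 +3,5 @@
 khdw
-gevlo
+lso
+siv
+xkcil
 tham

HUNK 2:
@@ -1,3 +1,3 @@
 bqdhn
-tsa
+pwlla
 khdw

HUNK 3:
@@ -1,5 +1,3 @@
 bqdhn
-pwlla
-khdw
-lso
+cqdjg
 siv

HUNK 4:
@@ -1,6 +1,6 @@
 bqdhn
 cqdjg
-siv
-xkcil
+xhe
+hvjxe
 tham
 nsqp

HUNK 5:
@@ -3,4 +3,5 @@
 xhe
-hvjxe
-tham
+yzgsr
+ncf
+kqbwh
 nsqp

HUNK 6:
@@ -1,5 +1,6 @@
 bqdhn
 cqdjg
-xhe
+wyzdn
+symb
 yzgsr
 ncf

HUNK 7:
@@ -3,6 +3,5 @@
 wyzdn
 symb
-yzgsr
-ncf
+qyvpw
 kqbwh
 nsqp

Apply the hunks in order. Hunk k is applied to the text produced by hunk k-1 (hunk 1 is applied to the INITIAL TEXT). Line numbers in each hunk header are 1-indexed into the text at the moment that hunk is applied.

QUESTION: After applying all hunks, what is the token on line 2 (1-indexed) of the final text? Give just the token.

Answer: cqdjg

Derivation:
Hunk 1: at line 3 remove [gevlo] add [lso,siv,xkcil] -> 8 lines: bqdhn tsa khdw lso siv xkcil tham nsqp
Hunk 2: at line 1 remove [tsa] add [pwlla] -> 8 lines: bqdhn pwlla khdw lso siv xkcil tham nsqp
Hunk 3: at line 1 remove [pwlla,khdw,lso] add [cqdjg] -> 6 lines: bqdhn cqdjg siv xkcil tham nsqp
Hunk 4: at line 1 remove [siv,xkcil] add [xhe,hvjxe] -> 6 lines: bqdhn cqdjg xhe hvjxe tham nsqp
Hunk 5: at line 3 remove [hvjxe,tham] add [yzgsr,ncf,kqbwh] -> 7 lines: bqdhn cqdjg xhe yzgsr ncf kqbwh nsqp
Hunk 6: at line 1 remove [xhe] add [wyzdn,symb] -> 8 lines: bqdhn cqdjg wyzdn symb yzgsr ncf kqbwh nsqp
Hunk 7: at line 3 remove [yzgsr,ncf] add [qyvpw] -> 7 lines: bqdhn cqdjg wyzdn symb qyvpw kqbwh nsqp
Final line 2: cqdjg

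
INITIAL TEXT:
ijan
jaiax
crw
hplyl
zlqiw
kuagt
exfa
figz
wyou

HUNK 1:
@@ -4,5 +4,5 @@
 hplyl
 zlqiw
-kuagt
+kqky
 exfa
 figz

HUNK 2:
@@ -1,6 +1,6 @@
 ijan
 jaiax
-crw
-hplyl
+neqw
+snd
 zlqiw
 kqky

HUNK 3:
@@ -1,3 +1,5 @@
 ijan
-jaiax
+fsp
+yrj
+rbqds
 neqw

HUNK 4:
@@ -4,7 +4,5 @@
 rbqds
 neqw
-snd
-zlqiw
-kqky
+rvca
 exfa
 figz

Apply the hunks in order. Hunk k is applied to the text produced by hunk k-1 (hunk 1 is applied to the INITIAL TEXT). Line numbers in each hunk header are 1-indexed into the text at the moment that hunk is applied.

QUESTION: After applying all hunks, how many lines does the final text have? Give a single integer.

Answer: 9

Derivation:
Hunk 1: at line 4 remove [kuagt] add [kqky] -> 9 lines: ijan jaiax crw hplyl zlqiw kqky exfa figz wyou
Hunk 2: at line 1 remove [crw,hplyl] add [neqw,snd] -> 9 lines: ijan jaiax neqw snd zlqiw kqky exfa figz wyou
Hunk 3: at line 1 remove [jaiax] add [fsp,yrj,rbqds] -> 11 lines: ijan fsp yrj rbqds neqw snd zlqiw kqky exfa figz wyou
Hunk 4: at line 4 remove [snd,zlqiw,kqky] add [rvca] -> 9 lines: ijan fsp yrj rbqds neqw rvca exfa figz wyou
Final line count: 9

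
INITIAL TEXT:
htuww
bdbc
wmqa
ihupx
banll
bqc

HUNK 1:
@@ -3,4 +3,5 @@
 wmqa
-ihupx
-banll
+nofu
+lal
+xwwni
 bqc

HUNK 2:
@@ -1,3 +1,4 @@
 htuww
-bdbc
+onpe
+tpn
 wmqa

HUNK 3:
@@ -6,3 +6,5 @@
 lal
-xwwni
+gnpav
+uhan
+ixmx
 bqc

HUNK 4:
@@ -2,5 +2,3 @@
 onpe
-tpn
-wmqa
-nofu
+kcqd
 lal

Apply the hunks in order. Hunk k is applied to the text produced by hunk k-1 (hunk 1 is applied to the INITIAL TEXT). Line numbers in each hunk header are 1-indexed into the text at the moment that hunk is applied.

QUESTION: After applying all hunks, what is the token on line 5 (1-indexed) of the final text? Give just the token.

Hunk 1: at line 3 remove [ihupx,banll] add [nofu,lal,xwwni] -> 7 lines: htuww bdbc wmqa nofu lal xwwni bqc
Hunk 2: at line 1 remove [bdbc] add [onpe,tpn] -> 8 lines: htuww onpe tpn wmqa nofu lal xwwni bqc
Hunk 3: at line 6 remove [xwwni] add [gnpav,uhan,ixmx] -> 10 lines: htuww onpe tpn wmqa nofu lal gnpav uhan ixmx bqc
Hunk 4: at line 2 remove [tpn,wmqa,nofu] add [kcqd] -> 8 lines: htuww onpe kcqd lal gnpav uhan ixmx bqc
Final line 5: gnpav

Answer: gnpav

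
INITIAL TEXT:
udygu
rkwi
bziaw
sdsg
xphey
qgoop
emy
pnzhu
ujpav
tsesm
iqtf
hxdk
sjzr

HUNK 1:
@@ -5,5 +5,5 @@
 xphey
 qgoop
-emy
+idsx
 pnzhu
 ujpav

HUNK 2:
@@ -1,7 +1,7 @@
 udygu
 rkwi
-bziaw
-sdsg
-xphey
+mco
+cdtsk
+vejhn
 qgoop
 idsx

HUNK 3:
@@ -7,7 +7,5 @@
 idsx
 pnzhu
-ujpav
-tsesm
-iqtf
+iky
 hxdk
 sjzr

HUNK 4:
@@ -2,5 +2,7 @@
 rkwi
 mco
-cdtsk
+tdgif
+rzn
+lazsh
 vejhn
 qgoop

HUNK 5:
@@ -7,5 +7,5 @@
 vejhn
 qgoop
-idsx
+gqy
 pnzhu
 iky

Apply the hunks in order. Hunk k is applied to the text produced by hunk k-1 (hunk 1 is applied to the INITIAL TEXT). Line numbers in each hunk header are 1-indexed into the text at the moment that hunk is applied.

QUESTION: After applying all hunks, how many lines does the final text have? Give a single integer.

Answer: 13

Derivation:
Hunk 1: at line 5 remove [emy] add [idsx] -> 13 lines: udygu rkwi bziaw sdsg xphey qgoop idsx pnzhu ujpav tsesm iqtf hxdk sjzr
Hunk 2: at line 1 remove [bziaw,sdsg,xphey] add [mco,cdtsk,vejhn] -> 13 lines: udygu rkwi mco cdtsk vejhn qgoop idsx pnzhu ujpav tsesm iqtf hxdk sjzr
Hunk 3: at line 7 remove [ujpav,tsesm,iqtf] add [iky] -> 11 lines: udygu rkwi mco cdtsk vejhn qgoop idsx pnzhu iky hxdk sjzr
Hunk 4: at line 2 remove [cdtsk] add [tdgif,rzn,lazsh] -> 13 lines: udygu rkwi mco tdgif rzn lazsh vejhn qgoop idsx pnzhu iky hxdk sjzr
Hunk 5: at line 7 remove [idsx] add [gqy] -> 13 lines: udygu rkwi mco tdgif rzn lazsh vejhn qgoop gqy pnzhu iky hxdk sjzr
Final line count: 13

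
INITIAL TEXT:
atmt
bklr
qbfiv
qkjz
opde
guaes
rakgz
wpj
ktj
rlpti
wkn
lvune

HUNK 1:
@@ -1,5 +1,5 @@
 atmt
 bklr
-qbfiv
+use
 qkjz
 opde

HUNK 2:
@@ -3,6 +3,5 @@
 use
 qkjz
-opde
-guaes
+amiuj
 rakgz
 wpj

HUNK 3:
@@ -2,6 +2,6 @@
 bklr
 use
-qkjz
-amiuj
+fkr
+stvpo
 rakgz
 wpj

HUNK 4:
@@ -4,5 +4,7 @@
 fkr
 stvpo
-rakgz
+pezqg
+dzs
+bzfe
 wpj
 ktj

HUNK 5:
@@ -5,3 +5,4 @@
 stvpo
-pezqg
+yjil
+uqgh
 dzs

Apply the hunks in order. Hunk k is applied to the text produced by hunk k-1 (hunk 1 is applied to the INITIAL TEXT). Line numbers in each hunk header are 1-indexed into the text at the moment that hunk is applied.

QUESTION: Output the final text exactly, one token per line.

Hunk 1: at line 1 remove [qbfiv] add [use] -> 12 lines: atmt bklr use qkjz opde guaes rakgz wpj ktj rlpti wkn lvune
Hunk 2: at line 3 remove [opde,guaes] add [amiuj] -> 11 lines: atmt bklr use qkjz amiuj rakgz wpj ktj rlpti wkn lvune
Hunk 3: at line 2 remove [qkjz,amiuj] add [fkr,stvpo] -> 11 lines: atmt bklr use fkr stvpo rakgz wpj ktj rlpti wkn lvune
Hunk 4: at line 4 remove [rakgz] add [pezqg,dzs,bzfe] -> 13 lines: atmt bklr use fkr stvpo pezqg dzs bzfe wpj ktj rlpti wkn lvune
Hunk 5: at line 5 remove [pezqg] add [yjil,uqgh] -> 14 lines: atmt bklr use fkr stvpo yjil uqgh dzs bzfe wpj ktj rlpti wkn lvune

Answer: atmt
bklr
use
fkr
stvpo
yjil
uqgh
dzs
bzfe
wpj
ktj
rlpti
wkn
lvune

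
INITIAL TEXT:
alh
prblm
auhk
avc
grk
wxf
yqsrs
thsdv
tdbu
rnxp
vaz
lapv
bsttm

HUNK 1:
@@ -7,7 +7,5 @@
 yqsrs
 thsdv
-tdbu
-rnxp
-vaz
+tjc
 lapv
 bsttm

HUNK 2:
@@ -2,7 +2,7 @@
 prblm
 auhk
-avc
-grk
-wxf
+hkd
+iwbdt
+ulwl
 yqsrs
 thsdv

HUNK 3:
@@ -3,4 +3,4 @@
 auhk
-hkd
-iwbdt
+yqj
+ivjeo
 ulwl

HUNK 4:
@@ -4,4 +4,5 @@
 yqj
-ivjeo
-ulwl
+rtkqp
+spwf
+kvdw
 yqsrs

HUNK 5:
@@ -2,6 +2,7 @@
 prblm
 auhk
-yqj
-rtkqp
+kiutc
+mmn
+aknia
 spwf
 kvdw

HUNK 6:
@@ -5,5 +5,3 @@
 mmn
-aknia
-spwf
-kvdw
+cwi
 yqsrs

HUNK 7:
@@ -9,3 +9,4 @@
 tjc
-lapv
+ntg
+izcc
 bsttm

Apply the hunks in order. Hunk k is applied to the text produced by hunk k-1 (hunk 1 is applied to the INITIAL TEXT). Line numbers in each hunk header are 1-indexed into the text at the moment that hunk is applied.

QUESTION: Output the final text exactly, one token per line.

Hunk 1: at line 7 remove [tdbu,rnxp,vaz] add [tjc] -> 11 lines: alh prblm auhk avc grk wxf yqsrs thsdv tjc lapv bsttm
Hunk 2: at line 2 remove [avc,grk,wxf] add [hkd,iwbdt,ulwl] -> 11 lines: alh prblm auhk hkd iwbdt ulwl yqsrs thsdv tjc lapv bsttm
Hunk 3: at line 3 remove [hkd,iwbdt] add [yqj,ivjeo] -> 11 lines: alh prblm auhk yqj ivjeo ulwl yqsrs thsdv tjc lapv bsttm
Hunk 4: at line 4 remove [ivjeo,ulwl] add [rtkqp,spwf,kvdw] -> 12 lines: alh prblm auhk yqj rtkqp spwf kvdw yqsrs thsdv tjc lapv bsttm
Hunk 5: at line 2 remove [yqj,rtkqp] add [kiutc,mmn,aknia] -> 13 lines: alh prblm auhk kiutc mmn aknia spwf kvdw yqsrs thsdv tjc lapv bsttm
Hunk 6: at line 5 remove [aknia,spwf,kvdw] add [cwi] -> 11 lines: alh prblm auhk kiutc mmn cwi yqsrs thsdv tjc lapv bsttm
Hunk 7: at line 9 remove [lapv] add [ntg,izcc] -> 12 lines: alh prblm auhk kiutc mmn cwi yqsrs thsdv tjc ntg izcc bsttm

Answer: alh
prblm
auhk
kiutc
mmn
cwi
yqsrs
thsdv
tjc
ntg
izcc
bsttm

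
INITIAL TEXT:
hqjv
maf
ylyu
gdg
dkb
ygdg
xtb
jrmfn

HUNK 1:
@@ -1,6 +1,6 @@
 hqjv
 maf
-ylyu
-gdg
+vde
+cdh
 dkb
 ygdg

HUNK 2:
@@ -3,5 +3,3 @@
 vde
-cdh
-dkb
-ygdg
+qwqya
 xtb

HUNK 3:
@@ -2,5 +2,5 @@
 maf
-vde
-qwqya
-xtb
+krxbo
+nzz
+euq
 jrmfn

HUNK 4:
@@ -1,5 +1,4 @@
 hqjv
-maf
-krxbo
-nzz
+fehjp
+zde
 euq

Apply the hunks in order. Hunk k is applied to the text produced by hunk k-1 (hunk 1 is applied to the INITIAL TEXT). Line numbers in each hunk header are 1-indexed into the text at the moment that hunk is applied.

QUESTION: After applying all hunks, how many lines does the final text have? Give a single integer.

Hunk 1: at line 1 remove [ylyu,gdg] add [vde,cdh] -> 8 lines: hqjv maf vde cdh dkb ygdg xtb jrmfn
Hunk 2: at line 3 remove [cdh,dkb,ygdg] add [qwqya] -> 6 lines: hqjv maf vde qwqya xtb jrmfn
Hunk 3: at line 2 remove [vde,qwqya,xtb] add [krxbo,nzz,euq] -> 6 lines: hqjv maf krxbo nzz euq jrmfn
Hunk 4: at line 1 remove [maf,krxbo,nzz] add [fehjp,zde] -> 5 lines: hqjv fehjp zde euq jrmfn
Final line count: 5

Answer: 5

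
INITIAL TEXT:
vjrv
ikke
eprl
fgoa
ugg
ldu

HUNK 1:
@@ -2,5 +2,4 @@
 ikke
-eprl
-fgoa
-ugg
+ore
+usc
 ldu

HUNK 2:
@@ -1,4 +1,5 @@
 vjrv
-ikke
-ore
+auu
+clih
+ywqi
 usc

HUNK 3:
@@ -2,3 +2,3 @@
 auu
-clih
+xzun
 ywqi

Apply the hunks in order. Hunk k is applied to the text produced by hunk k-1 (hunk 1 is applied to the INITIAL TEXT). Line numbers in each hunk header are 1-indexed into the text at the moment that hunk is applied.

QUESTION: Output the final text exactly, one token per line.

Hunk 1: at line 2 remove [eprl,fgoa,ugg] add [ore,usc] -> 5 lines: vjrv ikke ore usc ldu
Hunk 2: at line 1 remove [ikke,ore] add [auu,clih,ywqi] -> 6 lines: vjrv auu clih ywqi usc ldu
Hunk 3: at line 2 remove [clih] add [xzun] -> 6 lines: vjrv auu xzun ywqi usc ldu

Answer: vjrv
auu
xzun
ywqi
usc
ldu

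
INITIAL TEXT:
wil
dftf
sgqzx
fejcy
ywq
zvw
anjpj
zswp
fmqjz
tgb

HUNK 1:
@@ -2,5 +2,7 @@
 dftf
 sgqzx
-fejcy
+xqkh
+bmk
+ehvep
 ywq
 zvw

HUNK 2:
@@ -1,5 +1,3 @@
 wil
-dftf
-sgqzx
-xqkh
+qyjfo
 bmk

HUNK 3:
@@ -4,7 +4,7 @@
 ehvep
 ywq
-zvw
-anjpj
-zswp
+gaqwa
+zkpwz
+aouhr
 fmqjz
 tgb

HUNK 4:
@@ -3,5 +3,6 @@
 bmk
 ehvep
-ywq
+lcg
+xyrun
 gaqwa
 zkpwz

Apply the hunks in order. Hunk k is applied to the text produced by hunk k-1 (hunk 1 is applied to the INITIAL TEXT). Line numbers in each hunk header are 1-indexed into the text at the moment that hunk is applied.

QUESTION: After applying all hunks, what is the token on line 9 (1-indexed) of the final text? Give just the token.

Hunk 1: at line 2 remove [fejcy] add [xqkh,bmk,ehvep] -> 12 lines: wil dftf sgqzx xqkh bmk ehvep ywq zvw anjpj zswp fmqjz tgb
Hunk 2: at line 1 remove [dftf,sgqzx,xqkh] add [qyjfo] -> 10 lines: wil qyjfo bmk ehvep ywq zvw anjpj zswp fmqjz tgb
Hunk 3: at line 4 remove [zvw,anjpj,zswp] add [gaqwa,zkpwz,aouhr] -> 10 lines: wil qyjfo bmk ehvep ywq gaqwa zkpwz aouhr fmqjz tgb
Hunk 4: at line 3 remove [ywq] add [lcg,xyrun] -> 11 lines: wil qyjfo bmk ehvep lcg xyrun gaqwa zkpwz aouhr fmqjz tgb
Final line 9: aouhr

Answer: aouhr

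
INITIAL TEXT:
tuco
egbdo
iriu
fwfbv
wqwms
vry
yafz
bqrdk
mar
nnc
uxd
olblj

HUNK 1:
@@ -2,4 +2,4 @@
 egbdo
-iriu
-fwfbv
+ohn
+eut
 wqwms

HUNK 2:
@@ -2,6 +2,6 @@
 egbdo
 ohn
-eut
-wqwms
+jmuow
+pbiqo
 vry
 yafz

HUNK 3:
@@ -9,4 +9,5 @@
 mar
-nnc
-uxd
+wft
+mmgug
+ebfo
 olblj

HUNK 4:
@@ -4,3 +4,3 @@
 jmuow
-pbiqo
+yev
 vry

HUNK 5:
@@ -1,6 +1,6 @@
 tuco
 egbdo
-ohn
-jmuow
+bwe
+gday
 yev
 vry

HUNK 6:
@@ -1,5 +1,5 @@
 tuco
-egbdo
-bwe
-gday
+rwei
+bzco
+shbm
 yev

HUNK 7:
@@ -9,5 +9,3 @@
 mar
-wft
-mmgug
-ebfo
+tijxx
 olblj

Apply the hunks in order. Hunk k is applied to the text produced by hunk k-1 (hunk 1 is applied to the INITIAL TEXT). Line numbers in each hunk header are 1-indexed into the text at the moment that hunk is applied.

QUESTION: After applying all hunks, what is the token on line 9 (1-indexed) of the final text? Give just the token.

Answer: mar

Derivation:
Hunk 1: at line 2 remove [iriu,fwfbv] add [ohn,eut] -> 12 lines: tuco egbdo ohn eut wqwms vry yafz bqrdk mar nnc uxd olblj
Hunk 2: at line 2 remove [eut,wqwms] add [jmuow,pbiqo] -> 12 lines: tuco egbdo ohn jmuow pbiqo vry yafz bqrdk mar nnc uxd olblj
Hunk 3: at line 9 remove [nnc,uxd] add [wft,mmgug,ebfo] -> 13 lines: tuco egbdo ohn jmuow pbiqo vry yafz bqrdk mar wft mmgug ebfo olblj
Hunk 4: at line 4 remove [pbiqo] add [yev] -> 13 lines: tuco egbdo ohn jmuow yev vry yafz bqrdk mar wft mmgug ebfo olblj
Hunk 5: at line 1 remove [ohn,jmuow] add [bwe,gday] -> 13 lines: tuco egbdo bwe gday yev vry yafz bqrdk mar wft mmgug ebfo olblj
Hunk 6: at line 1 remove [egbdo,bwe,gday] add [rwei,bzco,shbm] -> 13 lines: tuco rwei bzco shbm yev vry yafz bqrdk mar wft mmgug ebfo olblj
Hunk 7: at line 9 remove [wft,mmgug,ebfo] add [tijxx] -> 11 lines: tuco rwei bzco shbm yev vry yafz bqrdk mar tijxx olblj
Final line 9: mar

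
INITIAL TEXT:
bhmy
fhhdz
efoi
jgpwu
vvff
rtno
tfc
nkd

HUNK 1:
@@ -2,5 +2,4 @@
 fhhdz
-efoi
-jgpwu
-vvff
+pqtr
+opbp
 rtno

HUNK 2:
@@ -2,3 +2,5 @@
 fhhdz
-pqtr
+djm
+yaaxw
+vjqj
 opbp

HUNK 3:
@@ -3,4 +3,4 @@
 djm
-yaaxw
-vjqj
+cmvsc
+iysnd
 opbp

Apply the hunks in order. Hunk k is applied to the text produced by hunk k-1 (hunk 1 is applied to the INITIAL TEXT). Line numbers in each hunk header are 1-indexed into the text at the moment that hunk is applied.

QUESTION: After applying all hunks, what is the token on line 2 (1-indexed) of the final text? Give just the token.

Answer: fhhdz

Derivation:
Hunk 1: at line 2 remove [efoi,jgpwu,vvff] add [pqtr,opbp] -> 7 lines: bhmy fhhdz pqtr opbp rtno tfc nkd
Hunk 2: at line 2 remove [pqtr] add [djm,yaaxw,vjqj] -> 9 lines: bhmy fhhdz djm yaaxw vjqj opbp rtno tfc nkd
Hunk 3: at line 3 remove [yaaxw,vjqj] add [cmvsc,iysnd] -> 9 lines: bhmy fhhdz djm cmvsc iysnd opbp rtno tfc nkd
Final line 2: fhhdz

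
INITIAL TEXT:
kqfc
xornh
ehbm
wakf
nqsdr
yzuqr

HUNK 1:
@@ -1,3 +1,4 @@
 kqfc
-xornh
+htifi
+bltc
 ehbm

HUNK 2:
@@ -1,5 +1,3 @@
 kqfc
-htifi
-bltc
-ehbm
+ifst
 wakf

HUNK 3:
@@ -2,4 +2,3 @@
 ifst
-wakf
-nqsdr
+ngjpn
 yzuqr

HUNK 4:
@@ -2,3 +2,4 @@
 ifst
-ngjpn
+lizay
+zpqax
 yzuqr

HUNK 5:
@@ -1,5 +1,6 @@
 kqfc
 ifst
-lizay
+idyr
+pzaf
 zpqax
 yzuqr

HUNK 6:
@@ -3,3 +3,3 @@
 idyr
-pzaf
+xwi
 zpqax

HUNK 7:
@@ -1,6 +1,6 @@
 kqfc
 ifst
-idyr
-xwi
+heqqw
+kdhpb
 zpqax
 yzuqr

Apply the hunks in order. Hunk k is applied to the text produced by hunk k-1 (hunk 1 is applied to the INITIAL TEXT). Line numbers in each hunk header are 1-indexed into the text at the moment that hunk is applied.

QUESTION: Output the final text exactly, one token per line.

Hunk 1: at line 1 remove [xornh] add [htifi,bltc] -> 7 lines: kqfc htifi bltc ehbm wakf nqsdr yzuqr
Hunk 2: at line 1 remove [htifi,bltc,ehbm] add [ifst] -> 5 lines: kqfc ifst wakf nqsdr yzuqr
Hunk 3: at line 2 remove [wakf,nqsdr] add [ngjpn] -> 4 lines: kqfc ifst ngjpn yzuqr
Hunk 4: at line 2 remove [ngjpn] add [lizay,zpqax] -> 5 lines: kqfc ifst lizay zpqax yzuqr
Hunk 5: at line 1 remove [lizay] add [idyr,pzaf] -> 6 lines: kqfc ifst idyr pzaf zpqax yzuqr
Hunk 6: at line 3 remove [pzaf] add [xwi] -> 6 lines: kqfc ifst idyr xwi zpqax yzuqr
Hunk 7: at line 1 remove [idyr,xwi] add [heqqw,kdhpb] -> 6 lines: kqfc ifst heqqw kdhpb zpqax yzuqr

Answer: kqfc
ifst
heqqw
kdhpb
zpqax
yzuqr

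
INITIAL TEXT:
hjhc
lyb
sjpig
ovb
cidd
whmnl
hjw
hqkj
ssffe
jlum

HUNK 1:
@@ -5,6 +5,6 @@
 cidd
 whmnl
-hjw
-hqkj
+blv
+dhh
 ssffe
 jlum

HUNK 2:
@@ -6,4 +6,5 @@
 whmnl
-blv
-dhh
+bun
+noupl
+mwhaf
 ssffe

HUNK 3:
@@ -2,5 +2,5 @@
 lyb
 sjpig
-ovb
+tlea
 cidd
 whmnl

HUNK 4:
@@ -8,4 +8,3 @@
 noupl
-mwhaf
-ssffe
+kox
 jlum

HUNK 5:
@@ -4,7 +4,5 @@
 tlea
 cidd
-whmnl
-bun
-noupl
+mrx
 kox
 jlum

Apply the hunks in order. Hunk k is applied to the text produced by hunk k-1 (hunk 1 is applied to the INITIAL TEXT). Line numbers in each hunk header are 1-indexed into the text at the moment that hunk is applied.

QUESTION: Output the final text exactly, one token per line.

Answer: hjhc
lyb
sjpig
tlea
cidd
mrx
kox
jlum

Derivation:
Hunk 1: at line 5 remove [hjw,hqkj] add [blv,dhh] -> 10 lines: hjhc lyb sjpig ovb cidd whmnl blv dhh ssffe jlum
Hunk 2: at line 6 remove [blv,dhh] add [bun,noupl,mwhaf] -> 11 lines: hjhc lyb sjpig ovb cidd whmnl bun noupl mwhaf ssffe jlum
Hunk 3: at line 2 remove [ovb] add [tlea] -> 11 lines: hjhc lyb sjpig tlea cidd whmnl bun noupl mwhaf ssffe jlum
Hunk 4: at line 8 remove [mwhaf,ssffe] add [kox] -> 10 lines: hjhc lyb sjpig tlea cidd whmnl bun noupl kox jlum
Hunk 5: at line 4 remove [whmnl,bun,noupl] add [mrx] -> 8 lines: hjhc lyb sjpig tlea cidd mrx kox jlum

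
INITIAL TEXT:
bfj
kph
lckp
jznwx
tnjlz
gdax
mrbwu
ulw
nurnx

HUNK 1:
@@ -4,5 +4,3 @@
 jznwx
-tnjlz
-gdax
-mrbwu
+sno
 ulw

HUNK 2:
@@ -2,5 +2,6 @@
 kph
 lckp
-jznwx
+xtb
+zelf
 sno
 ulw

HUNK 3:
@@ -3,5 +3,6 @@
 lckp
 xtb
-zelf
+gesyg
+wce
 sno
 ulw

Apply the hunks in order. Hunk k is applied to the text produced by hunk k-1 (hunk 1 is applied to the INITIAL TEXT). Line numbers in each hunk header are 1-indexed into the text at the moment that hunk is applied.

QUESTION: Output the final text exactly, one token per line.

Hunk 1: at line 4 remove [tnjlz,gdax,mrbwu] add [sno] -> 7 lines: bfj kph lckp jznwx sno ulw nurnx
Hunk 2: at line 2 remove [jznwx] add [xtb,zelf] -> 8 lines: bfj kph lckp xtb zelf sno ulw nurnx
Hunk 3: at line 3 remove [zelf] add [gesyg,wce] -> 9 lines: bfj kph lckp xtb gesyg wce sno ulw nurnx

Answer: bfj
kph
lckp
xtb
gesyg
wce
sno
ulw
nurnx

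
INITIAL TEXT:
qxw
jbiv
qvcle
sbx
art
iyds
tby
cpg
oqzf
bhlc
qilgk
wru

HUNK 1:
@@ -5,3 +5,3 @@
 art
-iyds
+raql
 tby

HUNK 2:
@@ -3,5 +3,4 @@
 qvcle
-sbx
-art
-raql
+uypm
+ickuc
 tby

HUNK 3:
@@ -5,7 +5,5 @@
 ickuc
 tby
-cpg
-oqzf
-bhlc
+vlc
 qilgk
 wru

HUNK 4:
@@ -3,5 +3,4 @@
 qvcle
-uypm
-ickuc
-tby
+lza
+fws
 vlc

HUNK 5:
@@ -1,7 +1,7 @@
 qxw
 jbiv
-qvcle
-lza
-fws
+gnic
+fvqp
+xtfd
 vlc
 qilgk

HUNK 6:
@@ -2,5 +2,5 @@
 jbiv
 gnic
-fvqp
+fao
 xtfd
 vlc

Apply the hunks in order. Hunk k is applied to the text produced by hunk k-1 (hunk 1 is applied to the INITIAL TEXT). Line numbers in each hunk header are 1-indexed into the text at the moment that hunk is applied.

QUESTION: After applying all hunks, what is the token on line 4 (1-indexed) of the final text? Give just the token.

Hunk 1: at line 5 remove [iyds] add [raql] -> 12 lines: qxw jbiv qvcle sbx art raql tby cpg oqzf bhlc qilgk wru
Hunk 2: at line 3 remove [sbx,art,raql] add [uypm,ickuc] -> 11 lines: qxw jbiv qvcle uypm ickuc tby cpg oqzf bhlc qilgk wru
Hunk 3: at line 5 remove [cpg,oqzf,bhlc] add [vlc] -> 9 lines: qxw jbiv qvcle uypm ickuc tby vlc qilgk wru
Hunk 4: at line 3 remove [uypm,ickuc,tby] add [lza,fws] -> 8 lines: qxw jbiv qvcle lza fws vlc qilgk wru
Hunk 5: at line 1 remove [qvcle,lza,fws] add [gnic,fvqp,xtfd] -> 8 lines: qxw jbiv gnic fvqp xtfd vlc qilgk wru
Hunk 6: at line 2 remove [fvqp] add [fao] -> 8 lines: qxw jbiv gnic fao xtfd vlc qilgk wru
Final line 4: fao

Answer: fao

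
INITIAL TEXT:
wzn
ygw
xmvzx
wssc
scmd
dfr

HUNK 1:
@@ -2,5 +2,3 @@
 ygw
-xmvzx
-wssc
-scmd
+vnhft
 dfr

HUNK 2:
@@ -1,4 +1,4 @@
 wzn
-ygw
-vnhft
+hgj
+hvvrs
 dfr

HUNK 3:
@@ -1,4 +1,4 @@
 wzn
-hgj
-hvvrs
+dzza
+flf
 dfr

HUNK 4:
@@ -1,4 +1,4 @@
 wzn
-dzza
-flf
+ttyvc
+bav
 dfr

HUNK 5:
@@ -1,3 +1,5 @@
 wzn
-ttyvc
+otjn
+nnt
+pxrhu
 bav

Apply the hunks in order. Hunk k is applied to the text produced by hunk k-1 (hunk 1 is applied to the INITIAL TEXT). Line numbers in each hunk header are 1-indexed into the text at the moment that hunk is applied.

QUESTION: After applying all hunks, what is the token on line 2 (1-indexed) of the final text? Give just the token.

Hunk 1: at line 2 remove [xmvzx,wssc,scmd] add [vnhft] -> 4 lines: wzn ygw vnhft dfr
Hunk 2: at line 1 remove [ygw,vnhft] add [hgj,hvvrs] -> 4 lines: wzn hgj hvvrs dfr
Hunk 3: at line 1 remove [hgj,hvvrs] add [dzza,flf] -> 4 lines: wzn dzza flf dfr
Hunk 4: at line 1 remove [dzza,flf] add [ttyvc,bav] -> 4 lines: wzn ttyvc bav dfr
Hunk 5: at line 1 remove [ttyvc] add [otjn,nnt,pxrhu] -> 6 lines: wzn otjn nnt pxrhu bav dfr
Final line 2: otjn

Answer: otjn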